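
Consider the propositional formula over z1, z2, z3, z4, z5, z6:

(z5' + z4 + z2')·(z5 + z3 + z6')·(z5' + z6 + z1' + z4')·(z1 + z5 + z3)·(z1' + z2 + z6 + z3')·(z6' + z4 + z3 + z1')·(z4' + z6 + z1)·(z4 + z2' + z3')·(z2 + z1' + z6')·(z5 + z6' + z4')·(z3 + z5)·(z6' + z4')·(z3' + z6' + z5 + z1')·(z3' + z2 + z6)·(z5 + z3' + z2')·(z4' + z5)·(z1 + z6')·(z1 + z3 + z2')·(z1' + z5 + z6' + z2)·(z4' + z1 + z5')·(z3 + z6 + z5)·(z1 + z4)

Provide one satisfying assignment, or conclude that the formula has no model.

z1 ↦ 1,  z2 ↦ 0,  z3 ↦ 0,  z4 ↦ 0,  z5 ↦ 1,  z6 ↦ 0

Try z3 = 0.
Unit clause (z5) forces z5 = 1.
Try z4 = 0.
Unit clause (z2') forces z2 = 0.
Unit clause (z1) forces z1 = 1.
Unit clause (z6') forces z6 = 0.
Every clause now holds.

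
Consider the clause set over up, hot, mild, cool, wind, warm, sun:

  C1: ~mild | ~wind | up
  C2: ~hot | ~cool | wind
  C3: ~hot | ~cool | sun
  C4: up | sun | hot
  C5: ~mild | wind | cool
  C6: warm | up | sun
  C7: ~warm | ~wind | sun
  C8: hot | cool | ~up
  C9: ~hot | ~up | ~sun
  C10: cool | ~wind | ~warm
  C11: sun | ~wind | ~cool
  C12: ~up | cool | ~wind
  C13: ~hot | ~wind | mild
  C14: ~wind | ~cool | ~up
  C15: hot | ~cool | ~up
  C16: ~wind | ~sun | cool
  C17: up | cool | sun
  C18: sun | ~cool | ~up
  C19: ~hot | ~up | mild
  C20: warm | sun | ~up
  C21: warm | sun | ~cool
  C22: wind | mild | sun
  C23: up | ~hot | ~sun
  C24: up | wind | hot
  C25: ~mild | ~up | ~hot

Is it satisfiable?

Yes

Branch on mild: set mild = 0.
Branch on hot: set hot = 0.
Branch on up: set up = 0.
Unit clause (sun) forces sun = 1.
Unit clause (wind) forces wind = 1.
Unit clause (cool) forces cool = 1.
Every clause is now satisfied; warm is unconstrained.
A satisfying assignment: up ↦ 0,  hot ↦ 0,  mild ↦ 0,  cool ↦ 1,  wind ↦ 1,  warm ↦ 1,  sun ↦ 1.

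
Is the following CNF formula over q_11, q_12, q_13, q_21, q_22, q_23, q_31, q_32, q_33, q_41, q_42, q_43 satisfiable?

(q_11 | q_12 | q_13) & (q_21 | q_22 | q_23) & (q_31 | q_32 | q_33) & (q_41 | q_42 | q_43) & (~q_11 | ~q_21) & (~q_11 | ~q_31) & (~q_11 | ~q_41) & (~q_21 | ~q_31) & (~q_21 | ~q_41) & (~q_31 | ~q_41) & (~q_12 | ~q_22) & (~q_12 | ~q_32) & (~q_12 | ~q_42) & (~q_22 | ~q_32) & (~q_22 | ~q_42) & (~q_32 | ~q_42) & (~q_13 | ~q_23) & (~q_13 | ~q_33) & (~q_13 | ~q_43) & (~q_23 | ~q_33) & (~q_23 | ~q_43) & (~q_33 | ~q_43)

Try q_11 = 0.
Try q_12 = 1.
Unit clause (~q_22) forces q_22 = 0.
Unit clause (~q_32) forces q_32 = 0.
Unit clause (~q_42) forces q_42 = 0.
Try q_21 = 1.
Unit clause (~q_31) forces q_31 = 0.
Unit clause (q_33) forces q_33 = 1.
Unit clause (~q_41) forces q_41 = 0.
Unit clause (q_43) forces q_43 = 1.
Now (~q_43) is unsatisfied and unit — conflict.
Undo q_21 and try q_21 = 0.
Unit clause (q_23) forces q_23 = 1.
Unit clause (~q_13) forces q_13 = 0.
Unit clause (~q_33) forces q_33 = 0.
Unit clause (q_31) forces q_31 = 1.
Unit clause (~q_41) forces q_41 = 0.
Unit clause (q_43) forces q_43 = 1.
Now (~q_43) is unsatisfied and unit — conflict.
Neither q_21 = 1 nor q_21 = 0 works.
Undo q_12 and try q_12 = 0.
Unit clause (q_13) forces q_13 = 1.
Unit clause (~q_23) forces q_23 = 0.
Unit clause (~q_33) forces q_33 = 0.
Unit clause (~q_43) forces q_43 = 0.
Try q_21 = 1.
Unit clause (~q_31) forces q_31 = 0.
Unit clause (q_32) forces q_32 = 1.
Unit clause (~q_41) forces q_41 = 0.
Unit clause (q_42) forces q_42 = 1.
Now (~q_42) is unsatisfied and unit — conflict.
Undo q_21 and try q_21 = 0.
Unit clause (q_22) forces q_22 = 1.
Unit clause (~q_32) forces q_32 = 0.
Unit clause (q_31) forces q_31 = 1.
Unit clause (~q_41) forces q_41 = 0.
Unit clause (q_42) forces q_42 = 1.
Now (~q_42) is unsatisfied and unit — conflict.
Neither q_21 = 1 nor q_21 = 0 works.
Neither q_12 = 1 nor q_12 = 0 works.
Undo q_11 and try q_11 = 1.
Unit clause (~q_21) forces q_21 = 0.
Unit clause (~q_31) forces q_31 = 0.
Unit clause (~q_41) forces q_41 = 0.
Try q_22 = 1.
Unit clause (~q_12) forces q_12 = 0.
Unit clause (~q_32) forces q_32 = 0.
Unit clause (q_33) forces q_33 = 1.
Unit clause (~q_42) forces q_42 = 0.
Unit clause (q_43) forces q_43 = 1.
Now (~q_43) is unsatisfied and unit — conflict.
Undo q_22 and try q_22 = 0.
Unit clause (q_23) forces q_23 = 1.
Unit clause (~q_13) forces q_13 = 0.
Unit clause (~q_33) forces q_33 = 0.
Unit clause (q_32) forces q_32 = 1.
Unit clause (~q_12) forces q_12 = 0.
Unit clause (~q_42) forces q_42 = 0.
Unit clause (q_43) forces q_43 = 1.
Now (~q_43) is unsatisfied and unit — conflict.
Neither q_22 = 1 nor q_22 = 0 works.
Neither q_11 = 1 nor q_11 = 0 works.
No assignment satisfies every clause.

No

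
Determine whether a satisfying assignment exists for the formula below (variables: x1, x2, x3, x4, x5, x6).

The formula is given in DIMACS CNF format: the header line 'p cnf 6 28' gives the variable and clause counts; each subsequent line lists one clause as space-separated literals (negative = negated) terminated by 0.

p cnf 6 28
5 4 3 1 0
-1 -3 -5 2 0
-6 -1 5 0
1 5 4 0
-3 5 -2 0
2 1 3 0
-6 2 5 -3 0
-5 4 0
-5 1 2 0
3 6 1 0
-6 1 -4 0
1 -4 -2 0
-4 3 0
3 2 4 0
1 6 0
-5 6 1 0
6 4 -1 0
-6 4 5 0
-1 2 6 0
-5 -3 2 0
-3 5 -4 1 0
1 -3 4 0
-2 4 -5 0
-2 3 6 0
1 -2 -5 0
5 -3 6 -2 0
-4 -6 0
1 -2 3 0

Yes, satisfiable

Branch on x5: set x5 = True.
The clause (x4) is unit, so x4 = True.
The clause (x3) is unit, so x3 = True.
The clause (x2) is unit, so x2 = True.
The clause (x1) is unit, so x1 = True.
The clause (¬x6) is unit, so x6 = False.
This assignment satisfies each clause.
A satisfying assignment: x1: True; x2: True; x3: True; x4: True; x5: True; x6: False.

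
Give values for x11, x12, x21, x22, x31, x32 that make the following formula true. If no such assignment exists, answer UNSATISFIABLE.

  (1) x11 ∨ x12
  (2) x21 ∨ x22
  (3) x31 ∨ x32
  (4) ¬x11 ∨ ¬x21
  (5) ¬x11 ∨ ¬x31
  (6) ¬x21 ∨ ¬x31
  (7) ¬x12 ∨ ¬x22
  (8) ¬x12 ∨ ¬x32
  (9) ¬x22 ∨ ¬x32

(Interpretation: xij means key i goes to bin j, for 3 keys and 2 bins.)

Case x11 = True:
The clause (¬x21) is unit, so x21 = False.
The clause (x22) is unit, so x22 = True.
The clause (¬x31) is unit, so x31 = False.
The clause (x32) is unit, so x32 = True.
But (¬x32) is also a unit clause — contradiction.
So x11 must be the other value — set x11 = False.
The clause (x12) is unit, so x12 = True.
The clause (¬x22) is unit, so x22 = False.
The clause (x21) is unit, so x21 = True.
The clause (¬x31) is unit, so x31 = False.
The clause (x32) is unit, so x32 = True.
But (¬x32) is also a unit clause — contradiction.
Neither x11 = True nor x11 = False works.

UNSATISFIABLE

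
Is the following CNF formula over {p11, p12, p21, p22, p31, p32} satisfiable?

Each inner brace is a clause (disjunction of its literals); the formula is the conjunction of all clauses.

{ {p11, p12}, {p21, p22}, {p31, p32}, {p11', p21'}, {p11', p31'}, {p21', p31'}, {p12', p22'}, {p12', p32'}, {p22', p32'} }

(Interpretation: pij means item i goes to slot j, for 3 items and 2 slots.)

Try p11 = 1.
The clause (p21') is unit, so p21 = 0.
The clause (p22) is unit, so p22 = 1.
The clause (p31') is unit, so p31 = 0.
The clause (p32) is unit, so p32 = 1.
Now (p32') is unsatisfied and unit — conflict.
Backtrack on p11: now try p11 = 0.
The clause (p12) is unit, so p12 = 1.
The clause (p22') is unit, so p22 = 0.
The clause (p21) is unit, so p21 = 1.
The clause (p31') is unit, so p31 = 0.
The clause (p32) is unit, so p32 = 1.
Now (p32') is unsatisfied and unit — conflict.
Both values of p11 lead to a conflict.
No assignment satisfies every clause.

No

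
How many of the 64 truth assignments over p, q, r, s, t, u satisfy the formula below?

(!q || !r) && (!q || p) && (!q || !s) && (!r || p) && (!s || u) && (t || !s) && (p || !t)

16

There are 2^6 = 64 truth assignments over (p, q, r, s, t, u).
Split on t. With t = true, the clauses containing t are satisfied and !t drops from the rest; 8 of the 2^5 = 32 assignments to the other variables satisfy what remains.
With t = false, by the same count on the reduced clause set, 8 assignments work.
Total: 8 + 8 = 16.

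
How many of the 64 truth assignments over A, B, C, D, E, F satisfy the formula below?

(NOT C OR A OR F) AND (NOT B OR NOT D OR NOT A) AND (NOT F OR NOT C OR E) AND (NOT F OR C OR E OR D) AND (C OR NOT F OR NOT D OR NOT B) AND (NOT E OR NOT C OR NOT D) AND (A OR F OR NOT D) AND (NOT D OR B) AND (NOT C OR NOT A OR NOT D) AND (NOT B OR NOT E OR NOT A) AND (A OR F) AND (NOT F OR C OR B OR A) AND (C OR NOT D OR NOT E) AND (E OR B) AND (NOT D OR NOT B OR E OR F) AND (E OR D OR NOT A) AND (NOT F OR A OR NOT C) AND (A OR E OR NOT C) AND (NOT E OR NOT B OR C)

There are 2^6 = 64 truth assignments over (A, B, C, D, E, F).
Split on F. With F = true, the clauses containing F are satisfied and NOT F drops from the rest; 2 of the 2^5 = 32 assignments to the other variables satisfy what remains.
With F = false, by the same count on the reduced clause set, 2 assignments work.
(One model: A=T, B=F, C=F, D=F, E=T, F=F.)
Total: 2 + 2 = 4.

4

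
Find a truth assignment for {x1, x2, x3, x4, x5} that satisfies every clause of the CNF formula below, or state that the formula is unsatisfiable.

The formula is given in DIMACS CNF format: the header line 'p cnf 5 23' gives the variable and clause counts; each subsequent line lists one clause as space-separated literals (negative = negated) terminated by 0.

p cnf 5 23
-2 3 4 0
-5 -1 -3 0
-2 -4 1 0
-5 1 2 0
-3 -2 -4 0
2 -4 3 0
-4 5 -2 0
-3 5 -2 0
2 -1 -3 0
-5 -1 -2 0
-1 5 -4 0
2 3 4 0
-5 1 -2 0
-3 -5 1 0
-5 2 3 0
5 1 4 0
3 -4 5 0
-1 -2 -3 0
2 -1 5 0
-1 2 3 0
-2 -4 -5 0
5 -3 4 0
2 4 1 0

x1=False, x2=False, x3=True, x4=True, x5=False

Branch on x2: set x2 = False.
Branch on x5: set x5 = False.
From the singleton clause (¬x1), x1 = False.
From the singleton clause (x4), x4 = True.
From the singleton clause (x3), x3 = True.
This assignment satisfies each clause.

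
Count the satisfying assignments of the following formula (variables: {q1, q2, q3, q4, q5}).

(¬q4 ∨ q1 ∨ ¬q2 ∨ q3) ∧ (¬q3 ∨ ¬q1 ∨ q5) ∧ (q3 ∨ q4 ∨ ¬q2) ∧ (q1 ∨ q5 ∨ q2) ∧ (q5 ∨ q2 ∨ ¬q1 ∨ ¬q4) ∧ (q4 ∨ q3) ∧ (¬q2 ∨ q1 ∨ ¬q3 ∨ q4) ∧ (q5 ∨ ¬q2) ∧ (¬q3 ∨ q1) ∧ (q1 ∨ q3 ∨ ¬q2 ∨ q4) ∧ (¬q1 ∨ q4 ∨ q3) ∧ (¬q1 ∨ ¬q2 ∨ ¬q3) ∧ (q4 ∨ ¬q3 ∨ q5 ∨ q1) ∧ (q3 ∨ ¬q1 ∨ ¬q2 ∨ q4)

There are 2^5 = 32 truth assignments over (q1, q2, q3, q4, q5).
Split on q2. With q2 = True, the clauses containing q2 are satisfied and ¬q2 drops from the rest; 1 of the 2^4 = 16 assignments to the other variables satisfy what remains.
With q2 = False, by the same count on the reduced clause set, 4 assignments work.
(One model: q1=F, q2=F, q3=F, q4=T, q5=T.)
Total: 1 + 4 = 5.

5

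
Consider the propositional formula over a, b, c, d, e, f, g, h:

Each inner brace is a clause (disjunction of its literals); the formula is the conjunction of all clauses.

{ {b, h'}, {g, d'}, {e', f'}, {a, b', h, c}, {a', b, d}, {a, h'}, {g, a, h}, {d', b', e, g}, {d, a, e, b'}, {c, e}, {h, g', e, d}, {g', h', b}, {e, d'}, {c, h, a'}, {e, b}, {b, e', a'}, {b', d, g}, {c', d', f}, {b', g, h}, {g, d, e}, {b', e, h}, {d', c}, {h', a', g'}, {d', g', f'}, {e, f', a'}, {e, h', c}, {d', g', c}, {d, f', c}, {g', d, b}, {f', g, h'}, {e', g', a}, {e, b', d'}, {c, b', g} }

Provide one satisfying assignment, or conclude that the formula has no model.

Suppose b = 1.
Suppose g = 1.
Suppose e = 1.
The clause (f') is unit, so f = 0.
The clause (a) is unit, so a = 1.
The clause (h') is unit, so h = 0.
The clause (c) is unit, so c = 1.
The clause (d') is unit, so d = 0.
This assignment satisfies each clause.

a: 1; b: 1; c: 1; d: 0; e: 1; f: 0; g: 1; h: 0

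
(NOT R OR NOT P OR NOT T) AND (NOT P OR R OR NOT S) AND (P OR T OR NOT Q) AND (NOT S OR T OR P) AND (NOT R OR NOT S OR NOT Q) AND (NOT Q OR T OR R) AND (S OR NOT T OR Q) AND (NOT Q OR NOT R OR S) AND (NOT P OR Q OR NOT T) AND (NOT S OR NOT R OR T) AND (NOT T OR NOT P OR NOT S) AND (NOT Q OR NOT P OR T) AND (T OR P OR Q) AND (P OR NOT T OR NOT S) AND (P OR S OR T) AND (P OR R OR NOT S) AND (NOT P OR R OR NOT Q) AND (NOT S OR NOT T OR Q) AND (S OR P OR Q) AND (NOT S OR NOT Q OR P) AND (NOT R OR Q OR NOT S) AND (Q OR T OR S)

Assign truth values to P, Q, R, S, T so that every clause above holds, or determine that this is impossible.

P ↦ false, Q ↦ true, R ↦ false, S ↦ false, T ↦ true

Case R = false:
Case P = false:
(NOT S) alone gives S = false.
(T) alone gives T = true.
(Q) alone gives Q = true.
This assignment satisfies each clause.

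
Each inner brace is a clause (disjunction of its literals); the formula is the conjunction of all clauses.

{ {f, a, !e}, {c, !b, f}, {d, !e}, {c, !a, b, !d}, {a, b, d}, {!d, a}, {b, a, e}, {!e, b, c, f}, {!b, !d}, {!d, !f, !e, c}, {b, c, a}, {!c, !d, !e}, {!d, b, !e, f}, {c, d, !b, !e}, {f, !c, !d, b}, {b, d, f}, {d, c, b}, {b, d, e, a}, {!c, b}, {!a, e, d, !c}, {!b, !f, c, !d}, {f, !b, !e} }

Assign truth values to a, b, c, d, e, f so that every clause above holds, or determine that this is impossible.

Branch on d: set d = false.
The clause (!e) is unit, so e = false.
Branch on a: set a = false.
The clause (b) is unit, so b = true.
Branch on c: set c = false.
The clause (f) is unit, so f = true.
All clauses are satisfied.

a ↦ false; b ↦ true; c ↦ false; d ↦ false; e ↦ false; f ↦ true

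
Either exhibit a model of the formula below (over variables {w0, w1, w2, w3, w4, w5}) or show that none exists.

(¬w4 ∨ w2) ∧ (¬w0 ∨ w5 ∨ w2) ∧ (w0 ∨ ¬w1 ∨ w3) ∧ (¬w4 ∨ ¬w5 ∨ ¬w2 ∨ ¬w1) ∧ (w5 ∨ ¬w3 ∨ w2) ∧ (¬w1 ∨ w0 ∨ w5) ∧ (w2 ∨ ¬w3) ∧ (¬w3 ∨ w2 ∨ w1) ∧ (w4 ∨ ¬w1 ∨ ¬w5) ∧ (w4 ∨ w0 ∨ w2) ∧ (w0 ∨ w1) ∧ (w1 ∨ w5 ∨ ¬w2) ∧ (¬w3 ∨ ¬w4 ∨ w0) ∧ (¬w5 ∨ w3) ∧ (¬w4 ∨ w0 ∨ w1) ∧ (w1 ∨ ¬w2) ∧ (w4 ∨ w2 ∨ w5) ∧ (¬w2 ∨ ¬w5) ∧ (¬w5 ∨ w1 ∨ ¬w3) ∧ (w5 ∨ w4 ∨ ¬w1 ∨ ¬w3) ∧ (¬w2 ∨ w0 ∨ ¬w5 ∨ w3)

Case w4 = False:
Case w2 = True:
Unit clause (w1) forces w1 = True.
Unit clause (¬w5) forces w5 = False.
Unit clause (w0) forces w0 = True.
Unit clause (¬w3) forces w3 = False.
All clauses are satisfied.

w0 ↦ True; w1 ↦ True; w2 ↦ True; w3 ↦ False; w4 ↦ False; w5 ↦ False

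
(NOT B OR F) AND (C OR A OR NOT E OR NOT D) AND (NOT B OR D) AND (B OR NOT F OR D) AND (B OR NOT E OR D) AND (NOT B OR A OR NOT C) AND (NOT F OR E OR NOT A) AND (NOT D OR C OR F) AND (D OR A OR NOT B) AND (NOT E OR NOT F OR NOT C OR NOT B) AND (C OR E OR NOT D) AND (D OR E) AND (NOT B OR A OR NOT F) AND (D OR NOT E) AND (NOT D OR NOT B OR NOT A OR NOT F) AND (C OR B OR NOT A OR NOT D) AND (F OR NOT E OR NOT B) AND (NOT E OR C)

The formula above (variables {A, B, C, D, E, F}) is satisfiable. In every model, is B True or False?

Suppose B = true.
From the singleton clause (F), F = true.
From the singleton clause (D), D = true.
From the singleton clause (A), A = true.
But (NOT A) is also a unit clause — contradiction.
So every satisfying assignment has B = False.

False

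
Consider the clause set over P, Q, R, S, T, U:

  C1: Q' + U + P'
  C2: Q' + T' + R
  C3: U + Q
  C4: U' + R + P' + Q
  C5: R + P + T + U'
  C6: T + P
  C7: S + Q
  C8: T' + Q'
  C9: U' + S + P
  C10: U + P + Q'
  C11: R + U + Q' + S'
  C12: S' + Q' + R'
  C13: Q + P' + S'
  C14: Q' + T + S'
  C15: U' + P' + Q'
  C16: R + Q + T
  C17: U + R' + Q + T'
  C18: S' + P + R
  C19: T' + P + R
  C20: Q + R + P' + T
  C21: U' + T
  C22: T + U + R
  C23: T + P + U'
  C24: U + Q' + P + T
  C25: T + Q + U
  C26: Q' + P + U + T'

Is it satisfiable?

Case U = 1:
The clause (T) is unit, so T = 1.
The clause (Q') is unit, so Q = 0.
The clause (S) is unit, so S = 1.
The clause (P') is unit, so P = 0.
The clause (R) is unit, so R = 1.
All clauses are satisfied.
A satisfying assignment: P=0,  Q=0,  R=1,  S=1,  T=1,  U=1.

Yes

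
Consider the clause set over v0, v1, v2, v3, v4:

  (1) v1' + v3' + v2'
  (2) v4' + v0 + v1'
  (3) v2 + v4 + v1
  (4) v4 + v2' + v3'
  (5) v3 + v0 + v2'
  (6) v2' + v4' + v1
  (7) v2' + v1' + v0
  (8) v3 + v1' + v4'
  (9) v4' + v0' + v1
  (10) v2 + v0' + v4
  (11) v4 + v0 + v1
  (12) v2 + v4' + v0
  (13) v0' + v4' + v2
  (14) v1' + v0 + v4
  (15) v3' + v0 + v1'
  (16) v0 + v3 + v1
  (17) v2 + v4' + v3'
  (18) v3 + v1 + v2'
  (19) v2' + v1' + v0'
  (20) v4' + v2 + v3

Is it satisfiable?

Unsatisfiable

Suppose v1 = 0.
Suppose v2 = 1.
(v4') alone gives v4 = 0.
(v3') alone gives v3 = 0.
Now (v3) is unsatisfied and unit — conflict.
That branch fails; take v2 = 0 instead.
(v4) alone gives v4 = 1.
(v0') alone gives v0 = 0.
Now (v0) is unsatisfied and unit — conflict.
Both values of v2 lead to a conflict.
That branch fails; take v1 = 1 instead.
Suppose v3 = 0.
(v4') alone gives v4 = 0.
(v0) alone gives v0 = 1.
(v2) alone gives v2 = 1.
Now (v2') is unsatisfied and unit — conflict.
That branch fails; take v3 = 1 instead.
(v2') alone gives v2 = 0.
(v0) alone gives v0 = 1.
(v4) alone gives v4 = 1.
Now (v4') is unsatisfied and unit — conflict.
Both values of v3 lead to a conflict.
Both values of v1 lead to a conflict.
No assignment satisfies every clause.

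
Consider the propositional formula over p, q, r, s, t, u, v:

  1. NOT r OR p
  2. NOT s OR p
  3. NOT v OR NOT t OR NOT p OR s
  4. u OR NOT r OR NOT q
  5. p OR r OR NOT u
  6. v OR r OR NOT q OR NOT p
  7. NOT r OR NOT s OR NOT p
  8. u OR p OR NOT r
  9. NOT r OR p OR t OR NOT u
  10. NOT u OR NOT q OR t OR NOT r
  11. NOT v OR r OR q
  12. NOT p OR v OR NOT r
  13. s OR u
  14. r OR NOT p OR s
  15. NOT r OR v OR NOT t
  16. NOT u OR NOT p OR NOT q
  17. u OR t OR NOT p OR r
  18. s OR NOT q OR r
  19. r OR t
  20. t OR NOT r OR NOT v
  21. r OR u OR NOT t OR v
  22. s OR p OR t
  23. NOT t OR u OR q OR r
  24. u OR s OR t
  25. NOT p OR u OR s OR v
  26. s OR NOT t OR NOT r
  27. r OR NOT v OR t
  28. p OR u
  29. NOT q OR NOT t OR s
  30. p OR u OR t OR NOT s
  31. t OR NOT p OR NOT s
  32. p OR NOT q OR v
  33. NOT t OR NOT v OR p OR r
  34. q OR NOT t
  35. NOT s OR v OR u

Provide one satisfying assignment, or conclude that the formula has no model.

Suppose r = false.
Unit clause (t) forces t = true.
Unit clause (q) forces q = true.
Unit clause (s) forces s = true.
Unit clause (p) forces p = true.
Unit clause (v) forces v = true.
Unit clause (NOT u) forces u = false.
Every clause now holds.

p ↦ true; q ↦ true; r ↦ false; s ↦ true; t ↦ true; u ↦ false; v ↦ true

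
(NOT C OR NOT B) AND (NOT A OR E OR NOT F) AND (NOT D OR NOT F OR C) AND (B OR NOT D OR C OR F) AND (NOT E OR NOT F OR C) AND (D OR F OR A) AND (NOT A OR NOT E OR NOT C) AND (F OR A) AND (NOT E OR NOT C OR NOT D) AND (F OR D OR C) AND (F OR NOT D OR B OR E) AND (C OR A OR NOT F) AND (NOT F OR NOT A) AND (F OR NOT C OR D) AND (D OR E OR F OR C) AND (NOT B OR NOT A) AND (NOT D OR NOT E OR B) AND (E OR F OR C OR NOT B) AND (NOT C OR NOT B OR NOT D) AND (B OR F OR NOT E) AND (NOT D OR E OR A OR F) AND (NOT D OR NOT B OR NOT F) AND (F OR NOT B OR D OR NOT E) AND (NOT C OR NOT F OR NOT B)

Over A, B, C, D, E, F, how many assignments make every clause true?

There are 2^6 = 64 truth assignments over (A, B, C, D, E, F).
Split on E. With E = true, the clauses containing E are satisfied and NOT E drops from the rest; 1 of the 2^5 = 32 assignments to the other variables satisfy what remains.
With E = false, by the same count on the reduced clause set, 2 assignments work.
Total: 1 + 2 = 3.

3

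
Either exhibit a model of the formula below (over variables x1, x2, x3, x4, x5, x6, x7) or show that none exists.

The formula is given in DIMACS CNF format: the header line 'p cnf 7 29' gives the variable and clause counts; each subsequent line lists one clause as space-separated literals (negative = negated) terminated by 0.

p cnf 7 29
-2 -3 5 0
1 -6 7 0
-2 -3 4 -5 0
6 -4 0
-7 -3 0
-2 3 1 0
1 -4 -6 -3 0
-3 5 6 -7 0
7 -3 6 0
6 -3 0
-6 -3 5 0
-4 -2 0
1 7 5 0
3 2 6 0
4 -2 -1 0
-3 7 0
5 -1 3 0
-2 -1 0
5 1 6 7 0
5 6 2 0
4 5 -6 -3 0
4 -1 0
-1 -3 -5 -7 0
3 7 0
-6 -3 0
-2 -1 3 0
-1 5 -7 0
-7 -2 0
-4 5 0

x1 ↦ False; x2 ↦ False; x3 ↦ False; x4 ↦ True; x5 ↦ True; x6 ↦ True; x7 ↦ True

Branch on x6: set x6 = True.
Unit clause (¬x3) forces x3 = False.
Unit clause (x7) forces x7 = True.
Unit clause (¬x2) forces x2 = False.
Branch on x5: set x5 = True.
Branch on x4: set x4 = True.
All clauses hold; x1 can take either value.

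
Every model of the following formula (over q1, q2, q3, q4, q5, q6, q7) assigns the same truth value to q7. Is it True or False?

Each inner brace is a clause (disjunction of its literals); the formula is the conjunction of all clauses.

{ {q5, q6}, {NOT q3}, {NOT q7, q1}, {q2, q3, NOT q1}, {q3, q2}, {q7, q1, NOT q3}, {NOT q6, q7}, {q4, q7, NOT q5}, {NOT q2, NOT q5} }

True

Suppose q7 = false.
The clause (NOT q3) is unit, so q3 = false.
The clause (q2) is unit, so q2 = true.
The clause (NOT q6) is unit, so q6 = false.
The clause (q5) is unit, so q5 = true.
That conflicts with the unit clause (NOT q5).
So every satisfying assignment has q7 = True.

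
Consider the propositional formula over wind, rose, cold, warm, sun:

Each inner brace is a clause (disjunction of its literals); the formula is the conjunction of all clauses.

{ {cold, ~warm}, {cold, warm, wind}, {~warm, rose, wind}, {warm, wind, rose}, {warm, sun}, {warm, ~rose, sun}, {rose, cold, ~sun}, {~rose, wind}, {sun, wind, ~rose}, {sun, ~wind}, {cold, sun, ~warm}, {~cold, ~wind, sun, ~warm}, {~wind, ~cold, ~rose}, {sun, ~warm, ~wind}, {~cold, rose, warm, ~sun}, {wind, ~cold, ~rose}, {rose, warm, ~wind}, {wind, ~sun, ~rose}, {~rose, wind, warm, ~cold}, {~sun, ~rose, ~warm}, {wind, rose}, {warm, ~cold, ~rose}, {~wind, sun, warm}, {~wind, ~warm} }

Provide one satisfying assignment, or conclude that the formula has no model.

Try cold = 0.
Unit clause (~warm) forces warm = 0.
Unit clause (wind) forces wind = 1.
Unit clause (sun) forces sun = 1.
Unit clause (rose) forces rose = 1.
This assignment satisfies each clause.

wind ↦ 1, rose ↦ 1, cold ↦ 0, warm ↦ 0, sun ↦ 1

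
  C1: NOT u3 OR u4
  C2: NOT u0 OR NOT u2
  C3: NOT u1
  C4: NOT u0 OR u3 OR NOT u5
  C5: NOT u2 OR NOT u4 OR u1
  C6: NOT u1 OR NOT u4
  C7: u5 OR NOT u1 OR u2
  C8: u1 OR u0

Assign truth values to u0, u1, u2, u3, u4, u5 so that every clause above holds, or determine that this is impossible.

The clause (NOT u1) is unit, so u1 = false.
The clause (u0) is unit, so u0 = true.
The clause (NOT u2) is unit, so u2 = false.
Try u3 = true.
The clause (u4) is unit, so u4 = true.
Every clause is now satisfied; u5 is unconstrained.

u0 ↦ true; u1 ↦ false; u2 ↦ false; u3 ↦ true; u4 ↦ true; u5 ↦ true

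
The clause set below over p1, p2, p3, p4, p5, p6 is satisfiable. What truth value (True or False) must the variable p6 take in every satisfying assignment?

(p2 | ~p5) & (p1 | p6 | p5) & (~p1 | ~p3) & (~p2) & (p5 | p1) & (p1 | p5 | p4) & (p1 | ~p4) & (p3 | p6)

Suppose p6 = 0.
The clause (~p2) is unit, so p2 = 0.
The clause (~p5) is unit, so p5 = 0.
The clause (p1) is unit, so p1 = 1.
The clause (~p3) is unit, so p3 = 0.
Now (p3) is unsatisfied and unit — conflict.
So every satisfying assignment has p6 = True.

True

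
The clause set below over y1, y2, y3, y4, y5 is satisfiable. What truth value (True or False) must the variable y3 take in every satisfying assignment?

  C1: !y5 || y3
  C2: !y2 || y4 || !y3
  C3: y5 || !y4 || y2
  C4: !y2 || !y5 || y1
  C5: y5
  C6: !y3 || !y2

Suppose y3 = false.
Unit clause (!y5) forces y5 = false.
That conflicts with the unit clause (y5).
So every satisfying assignment has y3 = True.

True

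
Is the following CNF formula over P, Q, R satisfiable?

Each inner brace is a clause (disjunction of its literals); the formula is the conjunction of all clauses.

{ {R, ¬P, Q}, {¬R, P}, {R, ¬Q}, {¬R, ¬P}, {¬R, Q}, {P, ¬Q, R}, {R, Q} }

No, unsatisfiable

Case R = False:
From the singleton clause (¬Q), Q = False.
But (Q) is also a unit clause — contradiction.
So R must be the other value — set R = True.
From the singleton clause (P), P = True.
But (¬P) is also a unit clause — contradiction.
Neither R = True nor R = False works.
No assignment satisfies every clause.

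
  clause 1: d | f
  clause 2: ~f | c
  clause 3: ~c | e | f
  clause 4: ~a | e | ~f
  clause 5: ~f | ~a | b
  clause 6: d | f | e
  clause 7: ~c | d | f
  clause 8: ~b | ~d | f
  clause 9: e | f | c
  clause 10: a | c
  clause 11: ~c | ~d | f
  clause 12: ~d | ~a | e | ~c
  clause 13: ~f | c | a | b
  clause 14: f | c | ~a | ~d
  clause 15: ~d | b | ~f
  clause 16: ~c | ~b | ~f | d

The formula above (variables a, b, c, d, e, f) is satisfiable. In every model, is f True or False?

Suppose f = 0.
(d) alone gives d = 1.
(~b) alone gives b = 0.
(~c) alone gives c = 0.
(e) alone gives e = 1.
(a) alone gives a = 1.
That conflicts with the unit clause (~a).
So every satisfying assignment has f = True.

True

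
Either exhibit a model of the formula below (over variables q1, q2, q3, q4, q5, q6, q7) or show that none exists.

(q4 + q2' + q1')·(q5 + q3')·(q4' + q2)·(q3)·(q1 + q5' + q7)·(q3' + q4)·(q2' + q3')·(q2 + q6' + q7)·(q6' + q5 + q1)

(q3) alone gives q3 = 1.
(q5) alone gives q5 = 1.
(q4) alone gives q4 = 1.
(q2) alone gives q2 = 1.
Now (q2') is unsatisfied and unit — conflict.

UNSATISFIABLE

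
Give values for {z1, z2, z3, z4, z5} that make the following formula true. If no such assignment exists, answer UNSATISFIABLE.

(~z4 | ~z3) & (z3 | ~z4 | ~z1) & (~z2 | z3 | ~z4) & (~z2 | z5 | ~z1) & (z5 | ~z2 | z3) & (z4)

z1: 0; z2: 0; z3: 0; z4: 1; z5: 1

(z4) alone gives z4 = 1.
(~z3) alone gives z3 = 0.
(~z1) alone gives z1 = 0.
(~z2) alone gives z2 = 0.
Every clause is now satisfied; z5 is unconstrained.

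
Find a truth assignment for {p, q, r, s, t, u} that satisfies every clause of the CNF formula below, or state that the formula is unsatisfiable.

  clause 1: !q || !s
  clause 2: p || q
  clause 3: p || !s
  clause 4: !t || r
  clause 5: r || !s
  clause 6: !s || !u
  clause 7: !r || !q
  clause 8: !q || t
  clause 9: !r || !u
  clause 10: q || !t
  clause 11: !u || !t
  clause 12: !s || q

Suppose q = false.
From the singleton clause (p), p = true.
From the singleton clause (!t), t = false.
From the singleton clause (!s), s = false.
Suppose r = true.
From the singleton clause (!u), u = false.
Every clause now holds.

p: true; q: false; r: true; s: false; t: false; u: false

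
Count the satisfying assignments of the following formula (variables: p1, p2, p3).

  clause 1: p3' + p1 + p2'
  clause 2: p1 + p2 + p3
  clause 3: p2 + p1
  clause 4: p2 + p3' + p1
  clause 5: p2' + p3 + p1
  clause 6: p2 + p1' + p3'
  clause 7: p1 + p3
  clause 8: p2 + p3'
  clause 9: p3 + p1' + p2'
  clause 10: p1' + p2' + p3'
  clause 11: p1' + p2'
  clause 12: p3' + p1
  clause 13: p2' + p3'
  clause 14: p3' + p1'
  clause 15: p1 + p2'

There are 2^3 = 8 truth assignments over (p1, p2, p3).
Check each against the 15 clauses (columns in the order p1, p2, p3):
  F F F  ✗ fails (p1 + p2 + p3)
  F F T  ✗ fails (p2 + p1)
  F T F  ✗ fails (p2' + p3 + p1)
  F T T  ✗ fails (p3' + p1 + p2')
  T F F  ✓ satisfies all
  T F T  ✗ fails (p2 + p1' + p3')
  T T F  ✗ fails (p3 + p1' + p2')
  T T T  ✗ fails (p1' + p2' + p3')
1 of the 8 rows is a model.

1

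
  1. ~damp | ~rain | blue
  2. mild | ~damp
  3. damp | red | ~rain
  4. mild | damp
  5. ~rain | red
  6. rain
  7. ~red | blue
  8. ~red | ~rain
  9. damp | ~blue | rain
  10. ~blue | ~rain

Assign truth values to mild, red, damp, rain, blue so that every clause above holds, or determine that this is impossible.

Unit clause (rain) forces rain = 1.
Unit clause (red) forces red = 1.
Now (~red) is unsatisfied and unit — conflict.

UNSATISFIABLE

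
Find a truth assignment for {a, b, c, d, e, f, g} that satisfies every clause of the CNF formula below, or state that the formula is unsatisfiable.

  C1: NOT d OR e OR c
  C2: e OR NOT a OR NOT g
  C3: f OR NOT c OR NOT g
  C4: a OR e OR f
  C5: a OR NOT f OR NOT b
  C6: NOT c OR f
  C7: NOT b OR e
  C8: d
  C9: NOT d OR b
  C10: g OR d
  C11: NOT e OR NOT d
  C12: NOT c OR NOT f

(d) alone gives d = true.
(b) alone gives b = true.
(e) alone gives e = true.
That conflicts with the unit clause (NOT e).

UNSATISFIABLE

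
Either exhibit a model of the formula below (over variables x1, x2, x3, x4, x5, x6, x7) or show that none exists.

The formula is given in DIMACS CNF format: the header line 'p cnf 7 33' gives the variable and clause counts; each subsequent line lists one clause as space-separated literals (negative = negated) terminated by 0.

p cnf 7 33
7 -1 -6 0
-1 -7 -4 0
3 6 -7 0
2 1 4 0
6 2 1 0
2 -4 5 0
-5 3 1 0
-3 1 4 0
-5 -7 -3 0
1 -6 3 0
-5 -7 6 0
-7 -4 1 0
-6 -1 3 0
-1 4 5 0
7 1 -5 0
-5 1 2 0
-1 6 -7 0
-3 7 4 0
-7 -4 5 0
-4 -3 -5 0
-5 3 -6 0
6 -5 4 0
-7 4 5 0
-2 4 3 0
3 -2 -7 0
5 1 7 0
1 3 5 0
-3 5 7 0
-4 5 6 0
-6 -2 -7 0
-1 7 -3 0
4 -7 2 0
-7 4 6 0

x1=True, x2=True, x3=False, x4=True, x5=True, x6=False, x7=False

Case x7 = False:
Case x1 = True:
(¬x6) alone gives x6 = False.
(¬x3) alone gives x3 = False.
Case x4 = True:
(x5) alone gives x5 = True.
Every clause is now satisfied; x2 is unconstrained.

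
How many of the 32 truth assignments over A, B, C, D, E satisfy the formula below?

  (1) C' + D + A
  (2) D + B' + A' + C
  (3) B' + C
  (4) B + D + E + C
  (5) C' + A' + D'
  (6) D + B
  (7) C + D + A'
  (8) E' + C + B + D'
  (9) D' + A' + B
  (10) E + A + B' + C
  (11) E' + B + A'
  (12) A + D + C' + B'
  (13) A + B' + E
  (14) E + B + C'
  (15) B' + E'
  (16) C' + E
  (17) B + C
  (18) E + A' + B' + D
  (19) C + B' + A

There are 2^5 = 32 truth assignments over (A, B, C, D, E).
Split on A. With A = 1, the clauses containing A are satisfied and A' drops from the rest; 0 of the 2^4 = 16 assignments to the other variables satisfy what remains.
With A = 0, by the same count on the reduced clause set, 1 assignment works.
(One model: A=F, B=F, C=T, D=T, E=T.)
Total: 0 + 1 = 1.

1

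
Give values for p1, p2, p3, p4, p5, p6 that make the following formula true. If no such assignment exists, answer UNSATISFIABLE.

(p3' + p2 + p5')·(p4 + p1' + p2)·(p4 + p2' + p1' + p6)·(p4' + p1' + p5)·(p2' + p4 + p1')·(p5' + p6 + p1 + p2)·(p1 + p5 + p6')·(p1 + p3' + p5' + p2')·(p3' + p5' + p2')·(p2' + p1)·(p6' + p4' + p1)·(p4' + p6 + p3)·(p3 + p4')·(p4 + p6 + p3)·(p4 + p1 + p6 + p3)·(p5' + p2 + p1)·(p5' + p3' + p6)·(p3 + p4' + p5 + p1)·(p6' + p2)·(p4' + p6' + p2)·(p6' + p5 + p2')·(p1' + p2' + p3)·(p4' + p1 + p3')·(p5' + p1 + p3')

p1=0,  p2=0,  p3=1,  p4=0,  p5=0,  p6=0

Branch on p2: set p2 = 0.
(p6') alone gives p6 = 0.
Branch on p3: set p3 = 1.
(p5') alone gives p5 = 0.
Branch on p4: set p4 = 0.
(p1') alone gives p1 = 0.
All clauses are satisfied.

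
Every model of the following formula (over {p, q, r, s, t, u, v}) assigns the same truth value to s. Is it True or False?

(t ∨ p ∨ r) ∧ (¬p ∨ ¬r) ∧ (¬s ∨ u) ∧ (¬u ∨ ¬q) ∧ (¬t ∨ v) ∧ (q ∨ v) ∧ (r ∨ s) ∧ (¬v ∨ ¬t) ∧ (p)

Suppose s = False.
(r) alone gives r = True.
(¬p) alone gives p = False.
Now (p) is unsatisfied and unit — conflict.
So every satisfying assignment has s = True.

True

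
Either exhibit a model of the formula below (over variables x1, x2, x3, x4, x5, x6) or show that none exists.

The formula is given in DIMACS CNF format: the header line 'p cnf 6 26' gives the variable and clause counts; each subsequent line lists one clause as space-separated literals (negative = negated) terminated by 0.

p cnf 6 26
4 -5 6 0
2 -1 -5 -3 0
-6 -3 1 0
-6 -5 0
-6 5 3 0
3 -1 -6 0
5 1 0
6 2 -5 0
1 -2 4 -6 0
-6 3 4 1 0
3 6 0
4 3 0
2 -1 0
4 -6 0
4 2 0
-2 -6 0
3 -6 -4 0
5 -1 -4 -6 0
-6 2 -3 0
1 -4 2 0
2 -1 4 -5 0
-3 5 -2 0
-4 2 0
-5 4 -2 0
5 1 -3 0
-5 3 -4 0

x1: False; x2: True; x3: True; x4: True; x5: True; x6: False

Branch on x6: set x6 = False.
(x3) alone gives x3 = True.
Branch on x4: set x4 = True.
(x2) alone gives x2 = True.
(x5) alone gives x5 = True.
Every clause is now satisfied; x1 is unconstrained.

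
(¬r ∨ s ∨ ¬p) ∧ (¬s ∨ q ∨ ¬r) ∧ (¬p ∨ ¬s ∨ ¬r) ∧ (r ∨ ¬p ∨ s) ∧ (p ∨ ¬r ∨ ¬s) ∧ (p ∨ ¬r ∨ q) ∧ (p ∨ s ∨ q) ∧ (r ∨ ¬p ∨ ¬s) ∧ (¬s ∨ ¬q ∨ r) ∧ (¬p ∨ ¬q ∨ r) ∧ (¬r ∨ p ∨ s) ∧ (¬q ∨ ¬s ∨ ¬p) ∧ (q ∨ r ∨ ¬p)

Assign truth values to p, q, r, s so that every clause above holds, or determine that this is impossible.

Case r = False:
Case p = False:
Case s = False:
From the singleton clause (q), q = True.
Every clause now holds.

p ↦ False, q ↦ True, r ↦ False, s ↦ False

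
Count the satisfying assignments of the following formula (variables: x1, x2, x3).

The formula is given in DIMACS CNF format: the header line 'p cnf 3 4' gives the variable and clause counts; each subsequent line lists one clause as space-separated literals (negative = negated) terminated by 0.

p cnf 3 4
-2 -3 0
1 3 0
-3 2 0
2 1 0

2

There are 2^3 = 8 truth assignments over (x1, x2, x3).
Check each against the 4 clauses (columns in the order x1, x2, x3):
  F F F  ✗ fails (x1 ∨ x3)
  F F T  ✗ fails (¬x3 ∨ x2)
  F T F  ✗ fails (x1 ∨ x3)
  F T T  ✗ fails (¬x2 ∨ ¬x3)
  T F F  ✓ satisfies all
  T F T  ✗ fails (¬x3 ∨ x2)
  T T F  ✓ satisfies all
  T T T  ✗ fails (¬x2 ∨ ¬x3)
2 of the 8 rows are models.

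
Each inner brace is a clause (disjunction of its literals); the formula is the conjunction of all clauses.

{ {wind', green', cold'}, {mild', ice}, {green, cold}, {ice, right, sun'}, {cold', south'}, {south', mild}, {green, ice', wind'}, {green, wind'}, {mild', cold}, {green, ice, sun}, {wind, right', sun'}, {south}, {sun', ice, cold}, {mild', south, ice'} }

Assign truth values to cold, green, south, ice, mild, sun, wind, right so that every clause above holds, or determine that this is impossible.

Unit clause (south) forces south = 1.
Unit clause (cold') forces cold = 0.
Unit clause (green) forces green = 1.
Unit clause (mild) forces mild = 1.
That conflicts with the unit clause (mild').

UNSATISFIABLE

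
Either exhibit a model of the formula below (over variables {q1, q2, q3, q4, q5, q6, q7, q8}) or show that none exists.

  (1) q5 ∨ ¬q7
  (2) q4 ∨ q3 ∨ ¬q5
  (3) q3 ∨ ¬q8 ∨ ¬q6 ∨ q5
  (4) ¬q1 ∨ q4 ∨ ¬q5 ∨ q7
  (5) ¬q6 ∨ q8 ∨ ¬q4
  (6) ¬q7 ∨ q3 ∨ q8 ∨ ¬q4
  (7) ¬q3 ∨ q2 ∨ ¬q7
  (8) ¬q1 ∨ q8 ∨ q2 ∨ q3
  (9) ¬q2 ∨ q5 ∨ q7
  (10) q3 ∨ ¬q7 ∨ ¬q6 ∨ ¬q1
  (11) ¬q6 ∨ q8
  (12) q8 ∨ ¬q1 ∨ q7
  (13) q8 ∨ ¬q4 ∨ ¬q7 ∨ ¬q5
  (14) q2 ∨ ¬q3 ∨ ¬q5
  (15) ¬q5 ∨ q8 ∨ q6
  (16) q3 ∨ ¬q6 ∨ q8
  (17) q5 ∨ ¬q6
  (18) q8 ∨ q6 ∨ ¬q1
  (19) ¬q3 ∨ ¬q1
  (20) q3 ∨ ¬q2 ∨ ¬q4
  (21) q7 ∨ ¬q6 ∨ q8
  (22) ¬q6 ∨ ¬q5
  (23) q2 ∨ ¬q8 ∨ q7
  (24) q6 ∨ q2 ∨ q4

Try q5 = True.
The clause (¬q6) is unit, so q6 = False.
The clause (q8) is unit, so q8 = True.
Try q4 = True.
Try q2 = True.
The clause (q3) is unit, so q3 = True.
The clause (¬q1) is unit, so q1 = False.
Every clause is now satisfied; q7 is unconstrained.

q1 ↦ False, q2 ↦ True, q3 ↦ True, q4 ↦ True, q5 ↦ True, q6 ↦ False, q7 ↦ False, q8 ↦ True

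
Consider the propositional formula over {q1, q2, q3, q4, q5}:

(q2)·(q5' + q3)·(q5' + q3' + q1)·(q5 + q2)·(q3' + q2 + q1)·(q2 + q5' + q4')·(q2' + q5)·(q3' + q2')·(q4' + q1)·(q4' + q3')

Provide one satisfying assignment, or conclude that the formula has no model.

Unit clause (q2) forces q2 = 1.
Unit clause (q5) forces q5 = 1.
Unit clause (q3) forces q3 = 1.
Now (q3') is unsatisfied and unit — conflict.

UNSATISFIABLE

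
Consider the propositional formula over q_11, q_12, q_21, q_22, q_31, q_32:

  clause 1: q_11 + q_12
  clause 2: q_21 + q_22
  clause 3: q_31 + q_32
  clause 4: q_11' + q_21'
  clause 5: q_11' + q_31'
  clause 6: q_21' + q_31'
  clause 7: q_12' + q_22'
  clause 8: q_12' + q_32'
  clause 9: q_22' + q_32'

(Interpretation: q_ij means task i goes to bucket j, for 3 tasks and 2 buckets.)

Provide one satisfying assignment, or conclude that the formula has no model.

Branch on q_11: set q_11 = 1.
The clause (q_21') is unit, so q_21 = 0.
The clause (q_22) is unit, so q_22 = 1.
The clause (q_31') is unit, so q_31 = 0.
The clause (q_32) is unit, so q_32 = 1.
But (q_32') is also a unit clause — contradiction.
That branch fails; take q_11 = 0 instead.
The clause (q_12) is unit, so q_12 = 1.
The clause (q_22') is unit, so q_22 = 0.
The clause (q_21) is unit, so q_21 = 1.
The clause (q_31') is unit, so q_31 = 0.
The clause (q_32) is unit, so q_32 = 1.
But (q_32') is also a unit clause — contradiction.
Neither q_11 = 1 nor q_11 = 0 works.

UNSATISFIABLE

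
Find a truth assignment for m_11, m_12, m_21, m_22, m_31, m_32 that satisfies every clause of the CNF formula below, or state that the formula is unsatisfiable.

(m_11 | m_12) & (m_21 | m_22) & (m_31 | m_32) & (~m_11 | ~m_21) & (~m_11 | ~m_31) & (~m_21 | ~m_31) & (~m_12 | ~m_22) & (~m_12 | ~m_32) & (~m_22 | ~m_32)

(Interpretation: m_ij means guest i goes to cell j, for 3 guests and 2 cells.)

Branch on m_11: set m_11 = 1.
From the singleton clause (~m_21), m_21 = 0.
From the singleton clause (m_22), m_22 = 1.
From the singleton clause (~m_31), m_31 = 0.
From the singleton clause (m_32), m_32 = 1.
Now (~m_32) is unsatisfied and unit — conflict.
Backtrack on m_11: now try m_11 = 0.
From the singleton clause (m_12), m_12 = 1.
From the singleton clause (~m_22), m_22 = 0.
From the singleton clause (m_21), m_21 = 1.
From the singleton clause (~m_31), m_31 = 0.
From the singleton clause (m_32), m_32 = 1.
Now (~m_32) is unsatisfied and unit — conflict.
Either choice for m_11 ends in contradiction.

UNSATISFIABLE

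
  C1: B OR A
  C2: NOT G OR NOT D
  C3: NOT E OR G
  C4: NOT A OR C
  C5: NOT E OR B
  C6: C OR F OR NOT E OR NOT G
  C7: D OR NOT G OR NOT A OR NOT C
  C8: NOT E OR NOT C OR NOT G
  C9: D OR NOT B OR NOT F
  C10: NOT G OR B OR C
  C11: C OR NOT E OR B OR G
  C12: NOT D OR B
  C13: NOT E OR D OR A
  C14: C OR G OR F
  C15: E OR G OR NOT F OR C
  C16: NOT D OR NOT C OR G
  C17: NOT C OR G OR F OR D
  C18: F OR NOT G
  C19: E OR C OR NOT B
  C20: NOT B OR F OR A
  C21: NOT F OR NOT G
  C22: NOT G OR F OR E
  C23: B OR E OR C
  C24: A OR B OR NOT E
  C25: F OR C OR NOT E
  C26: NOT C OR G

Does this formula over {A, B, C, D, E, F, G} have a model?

Try B = true.
Try G = false.
The clause (NOT E) is unit, so E = false.
The clause (C) is unit, so C = true.
But (NOT C) is also a unit clause — contradiction.
So G must be the other value — set G = true.
The clause (NOT D) is unit, so D = false.
The clause (NOT F) is unit, so F = false.
But (F) is also a unit clause — contradiction.
Both values of G lead to a conflict.
So B must be the other value — set B = false.
The clause (A) is unit, so A = true.
The clause (C) is unit, so C = true.
The clause (NOT E) is unit, so E = false.
The clause (NOT D) is unit, so D = false.
The clause (NOT G) is unit, so G = false.
But (G) is also a unit clause — contradiction.
Both values of B lead to a conflict.
No assignment satisfies every clause.

No, unsatisfiable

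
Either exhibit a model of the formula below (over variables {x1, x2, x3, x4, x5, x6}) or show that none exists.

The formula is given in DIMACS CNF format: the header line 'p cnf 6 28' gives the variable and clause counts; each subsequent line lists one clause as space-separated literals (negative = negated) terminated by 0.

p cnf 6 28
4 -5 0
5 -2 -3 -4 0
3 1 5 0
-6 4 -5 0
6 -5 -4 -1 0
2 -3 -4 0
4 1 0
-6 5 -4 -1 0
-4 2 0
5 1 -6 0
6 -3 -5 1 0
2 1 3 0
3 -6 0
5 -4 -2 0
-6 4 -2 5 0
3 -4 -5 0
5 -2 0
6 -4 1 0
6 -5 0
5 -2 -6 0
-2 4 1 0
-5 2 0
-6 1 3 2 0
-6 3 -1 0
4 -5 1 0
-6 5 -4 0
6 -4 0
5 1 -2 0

x1: True, x2: True, x3: True, x4: True, x5: True, x6: True

Try x4 = True.
From the singleton clause (x2), x2 = True.
From the singleton clause (x5), x5 = True.
From the singleton clause (x3), x3 = True.
From the singleton clause (x6), x6 = True.
No clause remains; x1 is free.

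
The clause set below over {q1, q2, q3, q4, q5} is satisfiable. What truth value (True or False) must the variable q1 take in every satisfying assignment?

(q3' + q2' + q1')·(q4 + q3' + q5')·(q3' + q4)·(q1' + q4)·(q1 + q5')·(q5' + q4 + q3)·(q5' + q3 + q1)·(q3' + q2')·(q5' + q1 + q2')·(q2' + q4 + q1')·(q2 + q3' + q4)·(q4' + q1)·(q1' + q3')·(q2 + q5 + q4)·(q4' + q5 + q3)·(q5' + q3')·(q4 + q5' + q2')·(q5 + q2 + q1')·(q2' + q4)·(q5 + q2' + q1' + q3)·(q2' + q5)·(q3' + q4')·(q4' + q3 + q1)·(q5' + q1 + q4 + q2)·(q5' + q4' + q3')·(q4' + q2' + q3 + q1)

Suppose q1 = 0.
The clause (q5') is unit, so q5 = 0.
The clause (q4') is unit, so q4 = 0.
The clause (q3') is unit, so q3 = 0.
The clause (q2) is unit, so q2 = 1.
That conflicts with the unit clause (q2').
So every satisfying assignment has q1 = True.

True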